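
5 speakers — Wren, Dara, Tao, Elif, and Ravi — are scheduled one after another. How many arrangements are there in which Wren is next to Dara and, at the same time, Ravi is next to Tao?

24

Treat {Wren,Dara} as one block (2 orders) and {Ravi,Tao} as another (2 orders).
That leaves 3 units to arrange: 2 × 2 × 3! = 4 × 6 = 24.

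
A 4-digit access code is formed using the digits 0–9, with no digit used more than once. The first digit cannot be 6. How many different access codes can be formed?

The first digit has 10−1 = 9 choices (anything except 6).
The remaining 3 digits are filled from the other 9 symbols without repetition: 9 × 8 × 7 = 504.
Total: 9 × 504 = 4536.

4536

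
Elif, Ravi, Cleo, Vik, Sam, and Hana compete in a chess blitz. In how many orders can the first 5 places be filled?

720

This is an ordered selection of 5 from 6: P(6,5).
That gives 6 × 5 × 4 × 3 × 2 = 720.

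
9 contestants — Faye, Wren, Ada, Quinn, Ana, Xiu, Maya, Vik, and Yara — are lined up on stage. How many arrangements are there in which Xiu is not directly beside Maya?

There are 9! = 362880 arrangements in all. If Xiu and Maya are adjacent, merging them into one block gives 2·(8)! = 80640 arrangements.
So 362880 − 80640 = 282240 arrangements keep them apart.

282240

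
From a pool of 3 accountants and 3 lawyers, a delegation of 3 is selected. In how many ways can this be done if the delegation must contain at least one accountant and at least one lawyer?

Unrestricted: C(6,3) = 20 ways to pick any 3 of the 6.
Subtract selections that omit an entire group: no accountants → C(3,3) = 1; no lawyers → C(3,3) = 1.
Both groups omitted at once is impossible, so 20 − 2 = 18.

18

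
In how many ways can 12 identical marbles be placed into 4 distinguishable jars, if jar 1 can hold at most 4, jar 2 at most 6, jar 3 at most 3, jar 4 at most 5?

Without the upper bounds there are C(15,3) = 455 ways to split 12 among 4 jars.
Subtract solutions that violate a single cap (substitute x_i' = x_i − (cap_i+1)): x_1 ≥ 5 gives C(10,3) = 120; x_2 ≥ 7 gives C(8,3) = 56; x_3 ≥ 4 gives C(11,3) = 165; x_4 ≥ 6 gives C(9,3) = 84. Together 425.
Add back pairs where two caps are both exceeded: 1 + 20 + 4 + 4 + 0 + 10 = 39.
By inclusion–exclusion the count is 455 − 425 + 39 = 69.

69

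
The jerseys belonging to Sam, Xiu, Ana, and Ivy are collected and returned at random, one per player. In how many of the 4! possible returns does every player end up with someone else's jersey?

Count assignments avoiding every fixed point. For any j of the 4 players fixed to their old jersey, the other 4−j can be arranged in (4−j)! ways.
By inclusion–exclusion this is Σ_{j=0}^{4} (−1)^j C(4,j)·(4−j)!.
Computing: 24 − 24 + 12 − 4 + 1 = 9.

9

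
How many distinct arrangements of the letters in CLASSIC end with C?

With the last slot taken by C, it remains to arrange the other 6 letters (LASSIC).
Those 6 letters have S appearing twice, giving (6)!/(2!) = 360.

360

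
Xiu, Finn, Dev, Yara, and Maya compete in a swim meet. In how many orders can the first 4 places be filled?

120

There are 5 choices for 1st place, 4 for 2nd, and so on down to 2 for position 4.
That gives 5 × 4 × 3 × 2 = 120.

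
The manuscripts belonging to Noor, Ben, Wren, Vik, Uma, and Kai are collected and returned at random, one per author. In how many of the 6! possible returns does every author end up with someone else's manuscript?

265

Count assignments avoiding every fixed point. For any j of the 6 authors fixed to their own manuscript, the other 6−j can be arranged in (6−j)! ways.
By inclusion–exclusion this is Σ_{j=0}^{6} (−1)^j C(6,j)·(6−j)!.
Computing: 720 − 720 + 360 − 120 + 30 − 6 + 1 = 265.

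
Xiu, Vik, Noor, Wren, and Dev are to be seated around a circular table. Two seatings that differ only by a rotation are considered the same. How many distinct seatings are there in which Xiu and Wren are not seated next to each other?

12

Without the restriction there are (4)! = 24 seatings.
Seatings with Xiu beside Wren: treat them as a block with 2 internal orders, giving 2 × (3)! = 12.
Subtracting, 24 − 12 = 12.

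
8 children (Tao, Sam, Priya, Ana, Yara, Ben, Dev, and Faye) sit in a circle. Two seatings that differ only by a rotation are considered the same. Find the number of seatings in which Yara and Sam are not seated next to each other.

Without the restriction there are (7)! = 5040 seatings.
Those with Yara next to Sam: fuse the pair into one unit and seat 7 units around a circle — 2·(6)! = 1440.
Subtracting, 5040 − 1440 = 3600.

3600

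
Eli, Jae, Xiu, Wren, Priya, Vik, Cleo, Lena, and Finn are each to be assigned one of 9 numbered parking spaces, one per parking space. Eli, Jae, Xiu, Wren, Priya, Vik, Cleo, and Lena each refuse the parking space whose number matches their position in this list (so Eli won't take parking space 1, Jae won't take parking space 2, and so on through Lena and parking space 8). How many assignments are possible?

148329

Let Aᵢ (for 1 ≤ i ≤ 8) be the placements that put person i in their forbidden parking space. Any j of these fix j positions, leaving (9−j)! ways to fill the rest, and there are C(8,j) ways to pick which j.
By inclusion–exclusion, the number of valid placements is Σ_{j=0}^{8} (−1)^j C(8,j)·(9−j)!.
Computing: 362880 − 322560 + 141120 − 40320 + 8400 − 1344 + 168 − 16 + 1 = 148329.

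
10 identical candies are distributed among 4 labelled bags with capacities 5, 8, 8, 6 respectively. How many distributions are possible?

Ignoring the caps, the number of non-negative solutions to x_1+…+x_4 = 10 is C(13,3) = 286.
Subtract solutions that violate a single cap (substitute x_i' = x_i − (cap_i+1)): x_1 ≥ 6 gives C(7,3) = 35; x_2 ≥ 9 gives C(4,3) = 4; x_3 ≥ 9 gives C(4,3) = 4; x_4 ≥ 7 gives C(6,3) = 20. Together 63.
No two caps can be exceeded simultaneously, so the pair terms are all 0.
By inclusion–exclusion the count is 286 − 63 + 0 = 223.

223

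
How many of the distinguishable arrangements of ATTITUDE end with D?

With the last slot taken by D, it remains to arrange the other 7 letters (ATTITUE).
Those 7 letters have T appearing 3 times, giving (7)!/(3!) = 840.

840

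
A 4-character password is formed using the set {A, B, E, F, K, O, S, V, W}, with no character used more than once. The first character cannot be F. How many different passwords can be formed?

The first character has 9−1 = 8 choices (anything except F).
The remaining 3 characters are filled from the other 8 symbols without repetition: 8 × 7 × 6 = 336.
Total: 8 × 336 = 2688.

2688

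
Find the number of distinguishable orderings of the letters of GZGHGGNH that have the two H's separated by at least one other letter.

Total arrangements of GZGHGGNH: 8!/(4!·2!) = 840.
If the two H's are adjacent, glue them into one block, leaving 7 items to arrange: (7)!/(4!) = 210 ways.
Subtracting, 840 − 210 = 630 arrangements keep the H's apart.

630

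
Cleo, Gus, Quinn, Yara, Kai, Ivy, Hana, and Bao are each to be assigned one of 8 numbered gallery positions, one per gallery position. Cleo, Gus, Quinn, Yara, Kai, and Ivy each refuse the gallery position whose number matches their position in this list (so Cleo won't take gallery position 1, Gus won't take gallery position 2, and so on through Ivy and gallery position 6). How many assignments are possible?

18806

Let Aᵢ (for 1 ≤ i ≤ 6) be the placements that put person i in their forbidden gallery position. Any j of these fix j positions, leaving (8−j)! ways to fill the rest, and there are C(6,j) ways to pick which j.
By inclusion–exclusion, the number of valid placements is Σ_{j=0}^{6} (−1)^j C(6,j)·(8−j)!.
Computing: 40320 − 30240 + 10800 − 2400 + 360 − 36 + 2 = 18806.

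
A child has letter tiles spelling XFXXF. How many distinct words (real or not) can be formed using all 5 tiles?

10

The 5 letters of XFXXF have repeats: F appearing twice and X appearing 3 times.
The number of distinct arrangements is 5!/(3!·2!) = 120/12 = 10.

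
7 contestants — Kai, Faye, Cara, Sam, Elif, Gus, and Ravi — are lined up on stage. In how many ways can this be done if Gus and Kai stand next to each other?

Glue Gus and Kai into one block (2 internal orders), leaving 6 units to arrange in a row.
So the count is 2·(6)! = 1440.

1440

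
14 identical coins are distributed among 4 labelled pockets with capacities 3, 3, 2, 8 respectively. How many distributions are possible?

10

Without the upper bounds there are C(17,3) = 680 ways to split 14 among 4 pockets.
Subtract solutions that violate a single cap (substitute x_i' = x_i − (cap_i+1)): x_1 ≥ 4 gives C(13,3) = 286; x_2 ≥ 4 gives C(13,3) = 286; x_3 ≥ 3 gives C(14,3) = 364; x_4 ≥ 9 gives C(8,3) = 56. Together 992.
Add back pairs where two caps are both exceeded: 84 + 120 + 4 + 120 + 4 + 10 = 342.
Subtract triples: 20 + 0 + 0 + 0 = 20.
By inclusion–exclusion the count is 680 − 992 + 342 − 20 = 10.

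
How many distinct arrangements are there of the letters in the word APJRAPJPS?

15120

APJRAPJPS has 9 letters with A appearing twice, J appearing twice, and P appearing 3 times.
Dividing 9! = 362880 by 3!·2!·2! = 24 for the repeated letters gives 15120.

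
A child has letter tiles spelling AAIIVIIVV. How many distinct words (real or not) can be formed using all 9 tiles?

1260

Letter multiplicities in AAIIVIIVV: A×2, I×4, V×3.
The number of distinct arrangements is 9!/(4!·3!·2!) = 362880/288 = 1260.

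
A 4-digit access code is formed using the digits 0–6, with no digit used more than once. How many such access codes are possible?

840

With no repetition, fill the 4 digits in order: 7 choices, then 6, down to 4.
7 × 6 × 5 × 4 = 840.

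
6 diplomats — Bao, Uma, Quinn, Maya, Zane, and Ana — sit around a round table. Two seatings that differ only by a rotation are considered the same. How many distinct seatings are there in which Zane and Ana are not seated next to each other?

Without the restriction there are (5)! = 120 seatings.
Those with Zane next to Ana: fuse the pair into one unit and seat 5 units around a circle — 2·(4)! = 48.
Subtracting, 120 − 48 = 72.

72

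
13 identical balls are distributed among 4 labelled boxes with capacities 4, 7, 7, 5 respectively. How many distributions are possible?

Without the upper bounds there are C(16,3) = 560 ways to split 13 among 4 boxes.
Subtract solutions that violate a single cap (substitute x_i' = x_i − (cap_i+1)): x_1 ≥ 5 gives C(11,3) = 165; x_2 ≥ 8 gives C(8,3) = 56; x_3 ≥ 8 gives C(8,3) = 56; x_4 ≥ 6 gives C(10,3) = 120. Together 397.
Add back pairs where two caps are both exceeded: 1 + 1 + 10 + 0 + 0 + 0 = 12.
By inclusion–exclusion the count is 560 − 397 + 12 = 175.

175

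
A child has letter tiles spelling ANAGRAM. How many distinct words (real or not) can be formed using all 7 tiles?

The 7 letters of ANAGRAM have repeats: A appearing 3 times.
Dividing 7! = 5040 by 3! = 6 for the repeated letters gives 840.

840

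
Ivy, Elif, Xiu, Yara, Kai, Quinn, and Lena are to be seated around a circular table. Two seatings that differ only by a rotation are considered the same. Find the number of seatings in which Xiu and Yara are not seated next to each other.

Without the restriction there are (6)! = 720 seatings.
Seatings with Xiu beside Yara: treat them as a block with 2 internal orders, giving 2 × (5)! = 240.
Subtracting, 720 − 240 = 480.

480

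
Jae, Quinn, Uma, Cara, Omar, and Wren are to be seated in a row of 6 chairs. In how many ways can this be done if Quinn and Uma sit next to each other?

Treat {Quinn, Uma} as a single unit. There are 5 units to order, and the pair itself can be ordered 2 ways.
So the count is 2·(5)! = 240.

240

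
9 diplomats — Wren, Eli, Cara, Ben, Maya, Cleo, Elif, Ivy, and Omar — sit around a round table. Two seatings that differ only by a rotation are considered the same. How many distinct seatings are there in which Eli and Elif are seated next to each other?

Treat {Eli, Elif} as one unit (2 internal orders) and seat the resulting 8 units around the table: (7)! circular arrangements.
So 2 × (7)! = 2 × 5040 = 10080.

10080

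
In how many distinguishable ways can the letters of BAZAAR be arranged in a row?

BAZAAR has 6 letters with A appearing 3 times.
The number of distinct arrangements is 6!/(3!) = 720/6 = 120.

120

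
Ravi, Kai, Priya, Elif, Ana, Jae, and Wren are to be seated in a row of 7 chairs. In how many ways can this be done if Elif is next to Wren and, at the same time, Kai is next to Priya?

Treat {Elif,Wren} as one block (2 orders) and {Kai,Priya} as another (2 orders).
That leaves 5 units to arrange: 2 × 2 × 5! = 4 × 120 = 480.

480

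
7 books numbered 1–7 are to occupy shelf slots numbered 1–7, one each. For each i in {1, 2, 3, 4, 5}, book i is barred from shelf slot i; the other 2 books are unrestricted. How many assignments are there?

2428

Let Aᵢ (for 1 ≤ i ≤ 5) be the placements that put book i in its forbidden shelf slot. Any j of these fix j positions, leaving (7−j)! ways to fill the rest, and there are C(5,j) ways to pick which j.
By inclusion–exclusion, the number of valid placements is Σ_{j=0}^{5} (−1)^j C(5,j)·(7−j)!.
Computing: 5040 − 3600 + 1200 − 240 + 30 − 2 = 2428.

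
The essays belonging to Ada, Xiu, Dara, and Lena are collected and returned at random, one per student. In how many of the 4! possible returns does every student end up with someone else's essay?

9

Let Aᵢ be the assignments in which student i gets their own essay. We want the size of the complement of A₁∪…∪A_4.
By inclusion–exclusion this is Σ_{j=0}^{4} (−1)^j C(4,j)·(4−j)!.
Computing: 24 − 24 + 12 − 4 + 1 = 9.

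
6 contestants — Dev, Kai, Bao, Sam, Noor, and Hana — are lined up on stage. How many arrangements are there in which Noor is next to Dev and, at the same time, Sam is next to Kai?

Treat {Noor,Dev} as one block (2 orders) and {Sam,Kai} as another (2 orders).
That leaves 4 units to arrange: 2 × 2 × 4! = 4 × 24 = 96.

96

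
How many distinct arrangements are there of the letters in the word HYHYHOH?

105

Letter multiplicities in HYHYHOH: H×4, O×1, Y×2.
So there are 7! / (4!·2!) = 105 distinguishable arrangements.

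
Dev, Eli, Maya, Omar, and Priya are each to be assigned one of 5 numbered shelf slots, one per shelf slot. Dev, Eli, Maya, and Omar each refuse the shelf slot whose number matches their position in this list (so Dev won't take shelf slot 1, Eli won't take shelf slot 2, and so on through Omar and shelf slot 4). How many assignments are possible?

53

Let Aᵢ (for 1 ≤ i ≤ 4) be the placements that put person i in their forbidden shelf slot. Any j of these fix j positions, leaving (5−j)! ways to fill the rest, and there are C(4,j) ways to pick which j.
By inclusion–exclusion, the number of valid placements is Σ_{j=0}^{4} (−1)^j C(4,j)·(5−j)!.
Computing: 120 − 96 + 36 − 8 + 1 = 53.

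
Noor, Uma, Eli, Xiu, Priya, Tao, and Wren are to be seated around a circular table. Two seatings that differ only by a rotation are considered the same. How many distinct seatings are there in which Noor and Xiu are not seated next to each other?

480

Without the restriction there are (6)! = 720 seatings.
Those with Noor next to Xiu: fuse the pair into one unit and seat 6 units around a circle — 2·(5)! = 240.
Subtracting, 720 − 240 = 480.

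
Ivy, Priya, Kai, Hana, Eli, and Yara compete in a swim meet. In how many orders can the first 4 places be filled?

360

This is an ordered selection of 4 from 6: P(6,4).
That gives 6 × 5 × 4 × 3 = 360.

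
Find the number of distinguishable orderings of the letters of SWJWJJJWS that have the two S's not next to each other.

Total arrangements of SWJWJJJWS: 9!/(4!·3!·2!) = 1260.
If the two S's are adjacent, glue them into one block, leaving 8 items to arrange: (8)!/(4!·3!) = 280 ways.
Hence 1260 − 280 = 980.

980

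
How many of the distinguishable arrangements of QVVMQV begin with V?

30

Fix V in the first position and arrange the remaining 5 letters.
Those 5 letters have Q appearing twice and V appearing twice, giving (5)!/(2!·2!) = 30.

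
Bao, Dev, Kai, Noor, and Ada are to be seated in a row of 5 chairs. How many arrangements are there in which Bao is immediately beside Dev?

48

Glue Bao and Dev into one block (2 internal orders), leaving 4 units to arrange in a row.
That gives 2 × 4! = 2 × 24 = 48.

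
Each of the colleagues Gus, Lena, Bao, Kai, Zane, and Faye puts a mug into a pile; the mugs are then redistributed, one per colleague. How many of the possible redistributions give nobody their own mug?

265

Let Aᵢ be the assignments in which colleague i gets their own mug. We want the size of the complement of A₁∪…∪A_6.
By inclusion–exclusion this is Σ_{j=0}^{6} (−1)^j C(6,j)·(6−j)!.
Computing: 720 − 720 + 360 − 120 + 30 − 6 + 1 = 265.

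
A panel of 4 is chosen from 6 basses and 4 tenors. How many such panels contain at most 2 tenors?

185

Split by how many tenors are chosen (0 through 2).
Sum: C(4,0)·C(6,4) + C(4,1)·C(6,3) + C(4,2)·C(6,2) = 15 + 80 + 90 = 185.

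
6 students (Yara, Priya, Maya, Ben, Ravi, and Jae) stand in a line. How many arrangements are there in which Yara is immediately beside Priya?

240

Place the 4 others and the Yara-Priya pair as 5 objects in a line; the pair has 2 internal arrangements.
That gives 2 × 5! = 2 × 120 = 240.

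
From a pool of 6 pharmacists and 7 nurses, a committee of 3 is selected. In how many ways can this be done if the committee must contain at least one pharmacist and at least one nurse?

231

Total 3-person selections from all 13: C(13,3) = 286.
Selections missing a whole group: no pharmacists → C(7,3) = 35; no nurses → C(6,3) = 20.
Both groups omitted at once is impossible, so 286 − 55 = 231.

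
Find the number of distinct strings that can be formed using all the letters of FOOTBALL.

10080

Letter multiplicities in FOOTBALL: A×1, B×1, F×1, L×2, O×2, T×1.
The number of distinct arrangements is 8!/(2!·2!) = 40320/4 = 10080.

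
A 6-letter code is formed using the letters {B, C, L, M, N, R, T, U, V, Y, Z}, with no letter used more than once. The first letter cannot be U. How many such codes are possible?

The first letter has 11−1 = 10 choices (anything except U).
The remaining 5 letters are filled from the other 10 symbols without repetition: 10 × 9 × 8 × 7 × 6 = 30240.
Total: 10 × 30240 = 302400.

302400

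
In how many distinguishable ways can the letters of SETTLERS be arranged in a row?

Letter multiplicities in SETTLERS: E×2, L×1, R×1, S×2, T×2.
The number of distinct arrangements is 8!/(2!·2!·2!) = 40320/8 = 5040.

5040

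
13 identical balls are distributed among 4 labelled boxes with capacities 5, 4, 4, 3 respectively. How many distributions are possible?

By stars and bars, unrestricted non-negative solutions to x_1+…+x_4 = 13 number C(13+3,3) = 560.
Subtract solutions that violate a single cap (substitute x_i' = x_i − (cap_i+1)): x_1 ≥ 6 gives C(10,3) = 120; x_2 ≥ 5 gives C(11,3) = 165; x_3 ≥ 5 gives C(11,3) = 165; x_4 ≥ 4 gives C(12,3) = 220. Together 670.
Add back pairs where two caps are both exceeded: 10 + 10 + 20 + 20 + 35 + 35 = 130.
By inclusion–exclusion the count is 560 − 670 + 130 = 20.

20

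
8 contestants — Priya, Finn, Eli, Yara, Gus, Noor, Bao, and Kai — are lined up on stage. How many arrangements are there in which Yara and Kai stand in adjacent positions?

10080

Treat {Yara, Kai} as a single unit. There are 7 units to order, and the pair itself can be ordered 2 ways.
So the count is 2·(7)! = 10080.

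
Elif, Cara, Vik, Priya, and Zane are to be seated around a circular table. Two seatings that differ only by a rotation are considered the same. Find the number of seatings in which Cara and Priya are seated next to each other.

Treat {Cara, Priya} as one unit (2 internal orders) and seat the resulting 4 units around the table: (3)! circular arrangements.
So 2 × (3)! = 2 × 6 = 12.

12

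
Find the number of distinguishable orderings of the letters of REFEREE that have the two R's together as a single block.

Treat the 2 copies of R as a single block. The multiset to arrange is then {RR, E, E, E, E, F}, 6 items in all.
That gives (6)!/(4!) = 30 arrangements.

30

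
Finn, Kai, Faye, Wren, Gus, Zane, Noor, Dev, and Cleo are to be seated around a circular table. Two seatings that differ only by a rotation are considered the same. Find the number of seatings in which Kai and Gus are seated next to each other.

10080

Treat {Kai, Gus} as one unit (2 internal orders) and seat the resulting 8 units around the table: (7)! circular arrangements.
So 2 × (7)! = 2 × 5040 = 10080.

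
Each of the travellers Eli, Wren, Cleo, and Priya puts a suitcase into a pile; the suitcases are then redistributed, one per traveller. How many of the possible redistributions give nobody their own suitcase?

9

Let Aᵢ be the assignments in which traveller i gets their own suitcase. We want the size of the complement of A₁∪…∪A_4.
By inclusion–exclusion this is Σ_{j=0}^{4} (−1)^j C(4,j)·(4−j)!.
Computing: 24 − 24 + 12 − 4 + 1 = 9.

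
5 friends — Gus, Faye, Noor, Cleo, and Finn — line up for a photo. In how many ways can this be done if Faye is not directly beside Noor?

There are 5! = 120 arrangements in all. If Faye and Noor are adjacent, merging them into one block gives 2·(4)! = 48 arrangements.
So 120 − 48 = 72 arrangements keep them apart.

72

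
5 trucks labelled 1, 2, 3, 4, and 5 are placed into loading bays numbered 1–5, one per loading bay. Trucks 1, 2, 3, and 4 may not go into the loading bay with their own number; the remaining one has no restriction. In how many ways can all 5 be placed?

Let Aᵢ (for 1 ≤ i ≤ 4) be the placements that put truck i in its forbidden loading bay. Any j of these fix j positions, leaving (5−j)! ways to fill the rest, and there are C(4,j) ways to pick which j.
By inclusion–exclusion, the number of valid placements is Σ_{j=0}^{4} (−1)^j C(4,j)·(5−j)!.
Computing: 120 − 96 + 36 − 8 + 1 = 53.

53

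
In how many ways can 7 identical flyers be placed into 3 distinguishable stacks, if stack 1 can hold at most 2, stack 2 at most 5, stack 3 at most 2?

6

Ignoring the caps, the number of non-negative solutions to x_1+…+x_3 = 7 is C(9,2) = 36.
Subtract solutions that violate a single cap (substitute x_i' = x_i − (cap_i+1)): x_1 ≥ 3 gives C(6,2) = 15; x_2 ≥ 6 gives C(3,2) = 3; x_3 ≥ 3 gives C(6,2) = 15. Together 33.
Add back pairs where two caps are both exceeded: 0 + 3 + 0 = 3.
By inclusion–exclusion the count is 36 − 33 + 3 = 6.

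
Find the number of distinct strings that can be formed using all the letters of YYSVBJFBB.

Letter multiplicities in YYSVBJFBB: B×3, F×1, J×1, S×1, V×1, Y×2.
So there are 9! / (3!·2!) = 30240 distinguishable arrangements.

30240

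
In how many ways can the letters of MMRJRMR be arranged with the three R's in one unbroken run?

Treat the 3 copies of R as a single block. The multiset to arrange is then {RRR, J, M, M, M}, 5 items in all.
That gives (5)!/(3!) = 20 arrangements.

20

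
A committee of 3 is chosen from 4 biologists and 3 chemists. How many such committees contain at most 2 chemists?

Split by how many chemists are chosen (0 through 2).
Sum: C(3,0)·C(4,3) + C(3,1)·C(4,2) + C(3,2)·C(4,1) = 4 + 18 + 12 = 34.

34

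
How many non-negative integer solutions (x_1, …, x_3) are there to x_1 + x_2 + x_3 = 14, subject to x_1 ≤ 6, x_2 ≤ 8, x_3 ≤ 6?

Ignoring the caps, the number of non-negative solutions to x_1+…+x_3 = 14 is C(16,2) = 120.
Subtract solutions that violate a single cap (substitute x_i' = x_i − (cap_i+1)): x_1 ≥ 7 gives C(9,2) = 36; x_2 ≥ 9 gives C(7,2) = 21; x_3 ≥ 7 gives C(9,2) = 36. Together 93.
Add back pairs where two caps are both exceeded: 0 + 1 + 0 = 1.
By inclusion–exclusion the count is 120 − 93 + 1 = 28.

28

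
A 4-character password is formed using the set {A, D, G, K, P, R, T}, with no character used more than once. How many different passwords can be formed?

Choose and order 4 of the 7 symbols: the first character has 7 options, the next 6, then 5, 4.
That product is 7 × 6 × 5 × 4 = 840.

840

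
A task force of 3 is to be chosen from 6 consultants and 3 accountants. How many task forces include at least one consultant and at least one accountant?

Total 3-person selections from all 9: C(9,3) = 84.
Selections missing a whole group: no consultants → C(3,3) = 1; no accountants → C(6,3) = 20.
Both groups omitted at once is impossible, so 84 − 21 = 63.

63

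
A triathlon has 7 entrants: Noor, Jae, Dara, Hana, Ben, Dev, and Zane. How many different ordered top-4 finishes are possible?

840

There are 7 choices for 1st place, 6 for 2nd, and so on down to 4 for position 4.
That gives 7 × 6 × 5 × 4 = 840.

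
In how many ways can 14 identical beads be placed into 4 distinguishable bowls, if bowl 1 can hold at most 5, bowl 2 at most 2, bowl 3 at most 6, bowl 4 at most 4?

19

By stars and bars, unrestricted non-negative solutions to x_1+…+x_4 = 14 number C(14+3,3) = 680.
Subtract solutions that violate a single cap (substitute x_i' = x_i − (cap_i+1)): x_1 ≥ 6 gives C(11,3) = 165; x_2 ≥ 3 gives C(14,3) = 364; x_3 ≥ 7 gives C(10,3) = 120; x_4 ≥ 5 gives C(12,3) = 220. Together 869.
Add back pairs where two caps are both exceeded: 56 + 4 + 20 + 35 + 84 + 10 = 209.
Subtract triples: 0 + 1 + 0 + 0 = 1.
By inclusion–exclusion the count is 680 − 869 + 209 − 1 = 19.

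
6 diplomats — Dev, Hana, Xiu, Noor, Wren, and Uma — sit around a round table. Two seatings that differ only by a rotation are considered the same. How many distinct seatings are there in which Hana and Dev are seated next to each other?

Treat {Hana, Dev} as one unit (2 internal orders) and seat the resulting 5 units around the table: (4)! circular arrangements.
So 2 × (4)! = 2 × 24 = 48.

48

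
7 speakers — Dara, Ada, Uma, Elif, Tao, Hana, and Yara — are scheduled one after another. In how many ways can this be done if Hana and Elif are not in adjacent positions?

Of the 7! = 5040 arrangements, those with Hana and Elif adjacent number 2 × 6! = 1440 (treat the pair as a block with 2 internal orders).
So 5040 − 1440 = 3600 arrangements keep them apart.

3600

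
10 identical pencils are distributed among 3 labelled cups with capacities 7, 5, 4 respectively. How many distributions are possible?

24

Ignoring the caps, the number of non-negative solutions to x_1+…+x_3 = 10 is C(12,2) = 66.
Subtract solutions that violate a single cap (substitute x_i' = x_i − (cap_i+1)): x_1 ≥ 8 gives C(4,2) = 6; x_2 ≥ 6 gives C(6,2) = 15; x_3 ≥ 5 gives C(7,2) = 21. Together 42.
No two caps can be exceeded simultaneously, so the pair terms are all 0.
By inclusion–exclusion the count is 66 − 42 + 0 = 24.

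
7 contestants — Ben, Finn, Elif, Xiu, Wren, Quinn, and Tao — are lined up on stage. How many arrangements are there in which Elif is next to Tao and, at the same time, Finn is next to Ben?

Treat {Elif,Tao} as one block (2 orders) and {Finn,Ben} as another (2 orders).
That leaves 5 units to arrange: 2 × 2 × 5! = 4 × 120 = 480.

480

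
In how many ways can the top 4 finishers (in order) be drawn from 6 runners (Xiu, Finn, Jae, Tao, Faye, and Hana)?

360

There are 6 choices for 1st place, 5 for 2nd, and so on down to 3 for position 4.
That gives 6 × 5 × 4 × 3 = 360.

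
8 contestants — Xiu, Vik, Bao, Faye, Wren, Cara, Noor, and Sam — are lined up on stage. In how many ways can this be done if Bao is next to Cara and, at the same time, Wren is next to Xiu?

2880

Treat {Bao,Cara} as one block (2 orders) and {Wren,Xiu} as another (2 orders).
That leaves 6 units to arrange: 2 × 2 × 6! = 4 × 720 = 2880.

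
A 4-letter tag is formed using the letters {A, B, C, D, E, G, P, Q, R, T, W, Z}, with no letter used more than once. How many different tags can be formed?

With no repetition, fill the 4 letters in order: 12 choices, then 11, down to 9.
That product is 12 × 11 × 10 × 9 = 11880.

11880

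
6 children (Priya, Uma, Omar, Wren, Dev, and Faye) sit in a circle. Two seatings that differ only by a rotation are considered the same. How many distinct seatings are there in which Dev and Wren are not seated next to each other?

All circular seatings of 6 people number (5)! = 120.
Seatings with Dev beside Wren: treat them as a block with 2 internal orders, giving 2 × (4)! = 48.
Subtracting, 120 − 48 = 72.

72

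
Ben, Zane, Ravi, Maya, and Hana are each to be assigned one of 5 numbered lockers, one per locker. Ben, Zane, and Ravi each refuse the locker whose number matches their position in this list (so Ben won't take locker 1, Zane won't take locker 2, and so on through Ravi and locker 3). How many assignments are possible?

64

Let Aᵢ (for i ∈ {1, 2, 3}) be the placements that put person i in their forbidden locker. Any j of these fix j positions, leaving (5−j)! ways to fill the rest, and there are C(3,j) ways to pick which j.
By inclusion–exclusion, the number of valid placements is Σ_{j=0}^{3} (−1)^j C(3,j)·(5−j)!.
Computing: 120 − 72 + 18 − 2 = 64.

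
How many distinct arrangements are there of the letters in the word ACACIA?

60

ACACIA has 6 letters with A appearing 3 times and C appearing twice.
The number of distinct arrangements is 6!/(3!·2!) = 720/12 = 60.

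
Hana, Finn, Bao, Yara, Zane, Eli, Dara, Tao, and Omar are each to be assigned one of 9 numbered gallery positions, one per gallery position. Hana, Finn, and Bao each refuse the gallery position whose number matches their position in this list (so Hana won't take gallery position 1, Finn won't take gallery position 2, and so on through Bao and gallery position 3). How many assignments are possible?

256320

Let Aᵢ (for i ∈ {1, 2, 3}) be the placements that put person i in their forbidden gallery position. Any j of these fix j positions, leaving (9−j)! ways to fill the rest, and there are C(3,j) ways to pick which j.
By inclusion–exclusion, the number of valid placements is Σ_{j=0}^{3} (−1)^j C(3,j)·(9−j)!.
Computing: 362880 − 120960 + 15120 − 720 = 256320.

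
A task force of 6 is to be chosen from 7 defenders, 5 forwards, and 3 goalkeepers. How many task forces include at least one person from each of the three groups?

Unrestricted: C(15,6) = 5005 ways to pick any 6 of the 15.
Subtract selections that omit an entire group: no defenders → C(8,6) = 28; no forwards → C(10,6) = 210; no goalkeepers → C(12,6) = 924.
Add back selections omitting two groups (i.e. drawn from a single group): C(7,6) + C(5,6) + C(3,6) = 7.
By inclusion–exclusion: 5005 − 1162 + 7 = 3850.

3850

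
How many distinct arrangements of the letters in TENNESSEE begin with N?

840

With the first slot taken by N, it remains to arrange the other 8 letters (TENESSEE).
Those 8 letters have E appearing 4 times and S appearing twice, giving (8)!/(4!·2!) = 840.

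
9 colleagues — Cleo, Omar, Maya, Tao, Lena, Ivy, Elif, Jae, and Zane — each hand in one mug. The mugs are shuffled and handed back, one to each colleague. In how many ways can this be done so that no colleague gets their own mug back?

Let Aᵢ be the assignments in which colleague i gets their own mug. We want the size of the complement of A₁∪…∪A_9.
By inclusion–exclusion this is Σ_{j=0}^{9} (−1)^j C(9,j)·(9−j)!.
Computing: 362880 − 362880 + 181440 − 60480 + 15120 − 3024 + 504 − 72 + 9 − 1 = 133496.

133496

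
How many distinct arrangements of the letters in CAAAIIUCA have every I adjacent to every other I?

840

Treat the 2 copies of I as a single block. The multiset to arrange is then {II, A, A, A, A, C, C, U}, 8 items in all.
That gives (8)!/(4!·2!) = 840 arrangements.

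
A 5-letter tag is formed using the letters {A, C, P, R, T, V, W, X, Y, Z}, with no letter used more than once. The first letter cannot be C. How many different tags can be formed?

The first letter has 10−1 = 9 choices (anything except C).
The remaining 4 letters are filled from the other 9 symbols without repetition: 9 × 8 × 7 × 6 = 3024.
Total: 9 × 3024 = 27216.

27216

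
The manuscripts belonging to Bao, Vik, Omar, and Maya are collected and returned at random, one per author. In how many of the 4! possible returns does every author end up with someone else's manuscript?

9

Let Aᵢ be the assignments in which author i gets their own manuscript. We want the size of the complement of A₁∪…∪A_4.
By inclusion–exclusion this is Σ_{j=0}^{4} (−1)^j C(4,j)·(4−j)!.
Computing: 24 − 24 + 12 − 4 + 1 = 9.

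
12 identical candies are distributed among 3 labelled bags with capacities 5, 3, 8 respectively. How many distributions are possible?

By stars and bars, unrestricted non-negative solutions to x_1+…+x_3 = 12 number C(12+2,2) = 91.
Subtract solutions that violate a single cap (substitute x_i' = x_i − (cap_i+1)): x_1 ≥ 6 gives C(8,2) = 28; x_2 ≥ 4 gives C(10,2) = 45; x_3 ≥ 9 gives C(5,2) = 10. Together 83.
Add back pairs where two caps are both exceeded: 6 + 0 + 0 = 6.
By inclusion–exclusion the count is 91 − 83 + 6 = 14.

14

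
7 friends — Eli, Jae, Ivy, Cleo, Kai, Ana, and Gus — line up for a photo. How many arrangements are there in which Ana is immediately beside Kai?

1440

Place the 5 others and the Ana-Kai pair as 6 objects in a line; the pair has 2 internal arrangements.
That gives 2 × 6! = 2 × 720 = 1440.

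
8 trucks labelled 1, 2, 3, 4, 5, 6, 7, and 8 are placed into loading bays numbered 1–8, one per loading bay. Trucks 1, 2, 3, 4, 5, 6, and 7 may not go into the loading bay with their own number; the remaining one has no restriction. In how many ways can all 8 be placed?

Let Aᵢ (for 1 ≤ i ≤ 7) be the placements that put truck i in its forbidden loading bay. Any j of these fix j positions, leaving (8−j)! ways to fill the rest, and there are C(7,j) ways to pick which j.
By inclusion–exclusion, the number of valid placements is Σ_{j=0}^{7} (−1)^j C(7,j)·(8−j)!.
Computing: 40320 − 35280 + 15120 − 4200 + 840 − 126 + 14 − 1 = 16687.

16687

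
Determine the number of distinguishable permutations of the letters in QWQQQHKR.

The 8 letters of QWQQQHKR have repeats: Q appearing 4 times.
So there are 8! / (4!) = 1680 distinguishable arrangements.

1680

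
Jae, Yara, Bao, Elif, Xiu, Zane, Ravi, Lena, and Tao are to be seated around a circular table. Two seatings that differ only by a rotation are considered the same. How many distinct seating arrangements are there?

Around a circle, 9 distinct people have 9!/9 = (8)! = 40320 rotationally distinct seatings.

40320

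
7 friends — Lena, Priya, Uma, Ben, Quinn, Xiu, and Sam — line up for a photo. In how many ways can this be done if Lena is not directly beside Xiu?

3600

Of the 7! = 5040 arrangements, those with Lena and Xiu adjacent number 2 × 6! = 1440 (treat the pair as a block with 2 internal orders).
Complementary counting: 5040 − 1440 = 3600.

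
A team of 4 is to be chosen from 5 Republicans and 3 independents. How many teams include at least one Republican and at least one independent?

65

With no constraint there are C(8,4) = 70 possible selections.
Subtract selections that omit an entire group: no Republicans → C(3,4) = 0; no independents → C(5,4) = 5.
Both groups omitted at once is impossible, so 70 − 5 = 65.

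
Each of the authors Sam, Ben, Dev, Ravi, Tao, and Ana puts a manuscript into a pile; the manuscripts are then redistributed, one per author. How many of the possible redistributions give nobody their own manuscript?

265

This is the derangement count D_6: permutations of 6 items with no fixed point.
By inclusion–exclusion this is Σ_{j=0}^{6} (−1)^j C(6,j)·(6−j)!.
Computing: 720 − 720 + 360 − 120 + 30 − 6 + 1 = 265.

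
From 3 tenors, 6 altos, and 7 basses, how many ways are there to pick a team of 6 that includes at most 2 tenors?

7722

Split by how many tenors are chosen (0 through 2).
Sum: C(3,0)·C(13,6) + C(3,1)·C(13,5) + C(3,2)·C(13,4) = 1716 + 3861 + 2145 = 7722.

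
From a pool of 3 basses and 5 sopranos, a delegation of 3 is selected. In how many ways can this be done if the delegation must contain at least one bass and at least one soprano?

With no constraint there are C(8,3) = 56 possible selections.
Subtract selections that omit an entire group: no basses → C(5,3) = 10; no sopranos → C(3,3) = 1.
Both groups omitted at once is impossible, so 56 − 11 = 45.

45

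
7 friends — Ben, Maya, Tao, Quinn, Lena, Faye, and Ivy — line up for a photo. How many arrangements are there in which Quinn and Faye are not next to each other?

3600

There are 7! = 5040 arrangements in all. If Quinn and Faye are adjacent, merging them into one block gives 2·(6)! = 1440 arrangements.
So 5040 − 1440 = 3600 arrangements keep them apart.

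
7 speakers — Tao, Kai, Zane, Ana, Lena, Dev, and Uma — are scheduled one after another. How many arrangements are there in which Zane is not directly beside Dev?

There are 7! = 5040 arrangements in all. If Zane and Dev are adjacent, merging them into one block gives 2·(6)! = 1440 arrangements.
So 5040 − 1440 = 3600 arrangements keep them apart.

3600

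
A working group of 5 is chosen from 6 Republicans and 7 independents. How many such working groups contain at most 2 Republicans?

756

Split by how many Republicans are chosen (0 through 2).
Sum: C(6,0)·C(7,5) + C(6,1)·C(7,4) + C(6,2)·C(7,3) = 21 + 210 + 525 = 756.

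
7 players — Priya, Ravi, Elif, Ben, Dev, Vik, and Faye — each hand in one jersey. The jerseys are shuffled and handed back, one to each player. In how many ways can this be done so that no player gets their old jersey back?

Count assignments avoiding every fixed point. For any j of the 7 players fixed to their old jersey, the other 7−j can be arranged in (7−j)! ways.
By inclusion–exclusion this is Σ_{j=0}^{7} (−1)^j C(7,j)·(7−j)!.
Computing: 5040 − 5040 + 2520 − 840 + 210 − 42 + 7 − 1 = 1854.

1854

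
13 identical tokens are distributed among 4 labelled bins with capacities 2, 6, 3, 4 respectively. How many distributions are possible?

10

By stars and bars, unrestricted non-negative solutions to x_1+…+x_4 = 13 number C(13+3,3) = 560.
Subtract solutions that violate a single cap (substitute x_i' = x_i − (cap_i+1)): x_1 ≥ 3 gives C(13,3) = 286; x_2 ≥ 7 gives C(9,3) = 84; x_3 ≥ 4 gives C(12,3) = 220; x_4 ≥ 5 gives C(11,3) = 165. Together 755.
Add back pairs where two caps are both exceeded: 20 + 84 + 56 + 10 + 4 + 35 = 209.
Subtract triples: 0 + 0 + 4 + 0 = 4.
By inclusion–exclusion the count is 560 − 755 + 209 − 4 = 10.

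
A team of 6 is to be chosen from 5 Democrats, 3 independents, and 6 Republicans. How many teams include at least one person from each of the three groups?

2430

Unrestricted: C(14,6) = 3003 ways to pick any 6 of the 14.
Selections missing a whole group: no Democrats → C(9,6) = 84; no independents → C(11,6) = 462; no Republicans → C(8,6) = 28.
Add back selections omitting two groups (i.e. drawn from a single group): C(5,6) + C(3,6) + C(6,6) = 1.
By inclusion–exclusion: 3003 − 574 + 1 = 2430.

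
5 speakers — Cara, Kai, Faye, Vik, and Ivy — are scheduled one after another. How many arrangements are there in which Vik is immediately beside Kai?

48

Glue Vik and Kai into one block (2 internal orders), leaving 4 units to arrange in a row.
That gives 2 × 4! = 2 × 24 = 48.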